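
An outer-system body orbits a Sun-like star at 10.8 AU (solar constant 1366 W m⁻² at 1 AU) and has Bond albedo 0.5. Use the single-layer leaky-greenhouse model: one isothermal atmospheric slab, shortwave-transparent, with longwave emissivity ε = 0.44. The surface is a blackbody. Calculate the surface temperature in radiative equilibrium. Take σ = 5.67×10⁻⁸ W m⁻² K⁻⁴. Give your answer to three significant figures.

75.9 kelvin

By the inverse-square law, S = 1366/10.8² = 11.71 W m⁻².
At the top of the atmosphere, σT_e⁴ = S(1−α)/4 = 1.464 W m⁻², giving T_e = 71.28 K.
For a single slab of emissivity ε, T_s⁴ = 2T_e⁴/(2−ε); thus T_s = 71.28·(1.282)^(1/4) = 75.85 K.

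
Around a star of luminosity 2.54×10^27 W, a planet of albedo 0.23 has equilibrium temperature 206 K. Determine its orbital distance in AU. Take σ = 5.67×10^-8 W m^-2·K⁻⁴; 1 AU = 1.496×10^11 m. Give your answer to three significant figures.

4.13 AU

The flux needed for this T is 4σT⁴/(1−0.23) = 530.4 W m^-2.
Then d = [L/(4πS)]^(1/2) = 6.173×10^11 m, i.e. 4.126 AU.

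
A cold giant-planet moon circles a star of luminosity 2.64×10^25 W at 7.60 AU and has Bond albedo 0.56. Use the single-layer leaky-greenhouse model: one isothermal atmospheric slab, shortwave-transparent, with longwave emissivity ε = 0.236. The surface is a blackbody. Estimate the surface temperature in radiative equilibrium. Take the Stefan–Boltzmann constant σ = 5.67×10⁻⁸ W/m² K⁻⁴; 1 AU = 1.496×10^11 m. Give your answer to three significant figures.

43.5 K

d = 7.60 × 1.496×10^11 m = 1.137×10^12 m.
S = L/(4πd²) = 1.625 W/m².
At the top of the atmosphere, σT_e⁴ = S(1−α)/4 = 0.1788 W/m², giving T_e = 42.14 K.
The surface balance (absorbed SW + ε·downward IR = σT_s⁴) with T_a⁴ = T_s⁴/2 reduces to T_s = T_e·[2/(2−ε)]^¼ = 43.48 K.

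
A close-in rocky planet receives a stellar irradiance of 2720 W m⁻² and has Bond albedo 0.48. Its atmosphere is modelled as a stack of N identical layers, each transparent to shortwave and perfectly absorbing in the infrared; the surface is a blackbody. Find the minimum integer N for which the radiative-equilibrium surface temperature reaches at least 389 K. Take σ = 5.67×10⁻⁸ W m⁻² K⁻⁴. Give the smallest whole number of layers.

3

OLR = S(1−α)/4 = 353.6 W m⁻²; the top layer radiates at T_e = 281.0 K.
T_s = (N+1)^(1/4)·T_e ≥ 389 K requires N+1 ≥ (T_s/T_e)⁴ = (389/281.0)⁴ = 3.672.
So N ≥ 2.672; the smallest integer is N = 3.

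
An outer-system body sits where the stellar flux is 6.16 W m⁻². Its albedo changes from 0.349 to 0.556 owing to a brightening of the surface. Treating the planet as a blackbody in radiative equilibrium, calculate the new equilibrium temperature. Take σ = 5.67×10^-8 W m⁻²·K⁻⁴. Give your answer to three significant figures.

58.9 K

With the new albedo, S(1−α₂)/4 = 0.6838 W m⁻², so T₂ = 58.93 K.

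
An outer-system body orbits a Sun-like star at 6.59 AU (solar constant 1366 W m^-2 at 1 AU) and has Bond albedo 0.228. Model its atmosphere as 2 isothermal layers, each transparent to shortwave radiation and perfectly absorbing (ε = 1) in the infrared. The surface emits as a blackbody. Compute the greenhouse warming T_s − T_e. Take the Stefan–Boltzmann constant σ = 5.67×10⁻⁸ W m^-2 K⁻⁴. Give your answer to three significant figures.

Flux at the orbit: S = 1366/(6.59)² = 31.45 W m^-2.
The effective emission temperature is T_e = [S(1−α)/(4σ)]^¼ = 101.7 K.
T_s = (N+1)^(1/4)·T_e = 133.9 K.
Warming: T_s − T_e = 32.15 K.

32.2 kelvin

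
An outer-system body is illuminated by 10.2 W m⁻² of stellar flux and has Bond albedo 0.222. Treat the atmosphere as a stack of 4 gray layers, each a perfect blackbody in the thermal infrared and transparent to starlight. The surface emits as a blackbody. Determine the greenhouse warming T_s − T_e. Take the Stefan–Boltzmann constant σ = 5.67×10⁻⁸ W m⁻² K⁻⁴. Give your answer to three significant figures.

OLR = S(1−α)/4 = 1.984 W m⁻²; the top layer radiates at T_e = 76.91 K.
Surface: T_s = (5)^¼·T_e = 115.0 K.
Warming: T_s − T_e = 38.10 K.

38.1 K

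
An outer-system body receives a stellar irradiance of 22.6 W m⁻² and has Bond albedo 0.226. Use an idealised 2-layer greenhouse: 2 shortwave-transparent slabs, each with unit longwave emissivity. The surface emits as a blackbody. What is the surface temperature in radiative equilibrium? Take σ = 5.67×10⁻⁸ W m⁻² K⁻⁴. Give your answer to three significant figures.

123 K

The effective emission temperature is T_e = [S(1−α)/(4σ)]^¼ = 93.71 K.
For an N-layer opaque stack, T_s⁴ = (N+1)T_e⁴, hence T_s = (3)^(1/4)×93.71 K = 123.3 K.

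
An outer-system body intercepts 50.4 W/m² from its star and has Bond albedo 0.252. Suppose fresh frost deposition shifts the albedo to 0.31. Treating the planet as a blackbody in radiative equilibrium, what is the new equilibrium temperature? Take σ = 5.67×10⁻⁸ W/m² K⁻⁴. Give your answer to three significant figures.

New equilibrium: T₂ = [(1−0.31)·50.40/(4σ)]^(1/4) = 111.3 K.

111 K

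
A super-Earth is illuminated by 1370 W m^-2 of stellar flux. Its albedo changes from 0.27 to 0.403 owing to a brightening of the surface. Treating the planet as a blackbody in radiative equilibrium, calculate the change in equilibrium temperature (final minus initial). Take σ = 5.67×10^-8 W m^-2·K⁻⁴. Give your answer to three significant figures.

With α = 0.27, T₁ = 257.7 K.
Final:   T₂ = [S(1−0.403)/(4σ)]^(1/4) = 245.1 K.
ΔT = T₂ − T₁ = -12.64 K.

-12.6 kelvin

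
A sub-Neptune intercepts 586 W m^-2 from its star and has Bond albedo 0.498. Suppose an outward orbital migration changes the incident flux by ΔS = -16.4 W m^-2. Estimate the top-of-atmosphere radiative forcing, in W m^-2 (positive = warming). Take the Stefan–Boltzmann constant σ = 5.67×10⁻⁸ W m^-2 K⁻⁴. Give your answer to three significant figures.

-2.06 W m^-2

ΔF = Δ[S(1−α)]/4 = (1−0.498)·-16.4/4 = -2.058 W m^-2.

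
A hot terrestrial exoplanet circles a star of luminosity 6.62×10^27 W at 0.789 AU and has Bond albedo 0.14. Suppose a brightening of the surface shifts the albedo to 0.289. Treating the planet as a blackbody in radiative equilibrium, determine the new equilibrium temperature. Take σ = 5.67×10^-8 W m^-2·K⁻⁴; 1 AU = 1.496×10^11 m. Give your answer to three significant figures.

587 K

d = 0.789 × 1.496×10^11 m = 1.180×10^11 m.
Flux at the orbit: S = L/(4πd²) = 6.62×10^27/(4π·(1.18×10^11)²) = 37810 W m^-2.
T₂ = [S(1−α₂)/(4σ)]^(1/4) = [37810·0.711/(4σ)]^(1/4) = 586.8 K.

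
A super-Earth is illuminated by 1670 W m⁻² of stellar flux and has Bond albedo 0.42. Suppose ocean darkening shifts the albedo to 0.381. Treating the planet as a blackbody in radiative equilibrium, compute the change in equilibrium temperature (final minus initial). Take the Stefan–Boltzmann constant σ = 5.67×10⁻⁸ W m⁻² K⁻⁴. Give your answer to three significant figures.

With α = 0.42, T₁ = 255.6 K.
With α = 0.381, T₂ = 259.8 K.
ΔT = T₂ − T₁ = 4.193 K.

4.19 K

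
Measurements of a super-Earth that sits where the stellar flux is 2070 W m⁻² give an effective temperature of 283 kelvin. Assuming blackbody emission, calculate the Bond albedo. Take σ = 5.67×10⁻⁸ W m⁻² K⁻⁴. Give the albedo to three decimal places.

0.297

From σT⁴ = S(1−α)/4 we invert for α: 1−α = 4σT⁴/S.
σT⁴ = 363.7 W m⁻², so 4σT⁴ = 1455 W m⁻².
Hence α = 1 − 1455/2070 = 0.2972.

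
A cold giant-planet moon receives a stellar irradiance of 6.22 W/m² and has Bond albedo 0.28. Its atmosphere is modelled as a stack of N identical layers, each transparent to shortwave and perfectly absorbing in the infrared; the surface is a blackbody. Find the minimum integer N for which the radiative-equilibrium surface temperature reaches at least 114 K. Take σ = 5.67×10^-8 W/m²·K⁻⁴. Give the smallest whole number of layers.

8

OLR = S(1−α)/4 = 1.120 W/m²; the top layer radiates at T_e = 66.66 K.
Need (N+1)T_e⁴ ≥ T_s⁴, i.e. N+1 ≥ (114/66.66)⁴ = 8.553.
Rounding up, N = 8.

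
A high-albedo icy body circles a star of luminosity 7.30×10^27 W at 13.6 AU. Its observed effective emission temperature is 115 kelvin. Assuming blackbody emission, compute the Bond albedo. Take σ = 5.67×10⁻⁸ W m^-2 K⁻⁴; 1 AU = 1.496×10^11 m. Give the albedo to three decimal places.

d = 13.6 × 1.496×10^11 m = 2.035×10^12 m.
Flux at the orbit: S = L/(4πd²) = 7.30×10^27/(4π·(2.03×10^12)²) = 140.3 W m^-2.
From σT⁴ = S(1−α)/4 we invert for α: 1−α = 4σT⁴/S.
4σT⁴ = 4·5.67×10⁻⁸·(115)⁴ = 39.67 W m^-2.
1−α = 39.67/140.3 = 0.2827, so α = 0.7173.

0.717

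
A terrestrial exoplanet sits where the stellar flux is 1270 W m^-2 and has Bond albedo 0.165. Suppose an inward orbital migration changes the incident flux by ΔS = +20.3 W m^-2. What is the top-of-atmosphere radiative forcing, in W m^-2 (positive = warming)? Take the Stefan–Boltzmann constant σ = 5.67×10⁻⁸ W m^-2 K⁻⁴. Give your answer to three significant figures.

4.24 W m^-2

TOA radiative forcing: ΔF = (1−α)ΔS/4 = 0.835·(+20.3)/4 = 4.238 W m^-2.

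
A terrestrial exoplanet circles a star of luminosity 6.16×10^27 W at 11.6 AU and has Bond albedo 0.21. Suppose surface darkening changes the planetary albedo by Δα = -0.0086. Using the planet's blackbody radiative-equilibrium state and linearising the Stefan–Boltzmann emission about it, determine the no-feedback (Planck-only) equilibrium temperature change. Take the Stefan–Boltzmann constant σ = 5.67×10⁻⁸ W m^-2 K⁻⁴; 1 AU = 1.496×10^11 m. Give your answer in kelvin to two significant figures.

0.42 K

d = 11.6 × 1.496×10^11 m = 1.735×10^12 m.
Spreading L over a sphere of radius d: S = 6.16×10^27/(4π·1.74×10^12²) = 162.8 W m^-2.
Reference equilibrium: T_e = [S(1−α)/(4σ)]^(1/4) = 154.3 K.
TOA radiative forcing: ΔF = −S·Δα/4 = −162.8·(-0.0086)/4 = 0.3500 W m^-2.
The Planck feedback parameter is 4σT_e³ = 0.8333 W m^-2/K.
Hence the no-feedback warming is ΔF/(4σT_e³) = 0.420 K.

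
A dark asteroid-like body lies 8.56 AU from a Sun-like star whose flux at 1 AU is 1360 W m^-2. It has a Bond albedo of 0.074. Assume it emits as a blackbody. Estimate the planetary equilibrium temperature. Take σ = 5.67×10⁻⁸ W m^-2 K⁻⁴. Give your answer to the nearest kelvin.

By the inverse-square law, S = 1360/8.56² = 18.56 W m^-2.
Averaging over the sphere, the absorbed flux is S(1−α)/4 = 4.297 W m^-2.
Set σT⁴ = 4.297 → T = (4.297/σ)^(1/4) = 93.30 K.

93 kelvin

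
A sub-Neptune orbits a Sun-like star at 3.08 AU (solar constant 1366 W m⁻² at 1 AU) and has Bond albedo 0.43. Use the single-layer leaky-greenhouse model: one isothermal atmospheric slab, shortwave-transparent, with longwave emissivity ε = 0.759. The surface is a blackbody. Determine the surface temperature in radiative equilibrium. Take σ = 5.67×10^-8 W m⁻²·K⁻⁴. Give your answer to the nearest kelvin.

By the inverse-square law, S = 1366/3.08² = 144.0 W m⁻².
Effective emission temperature (TOA balance): σT_e⁴ = S(1−α)/4 = 20.52 W m⁻² → T_e = 137.9 K.
Surface balance with a leaky layer gives σT_s⁴ = σT_e⁴·2/(2−ε), so T_s = T_e·[2/(2−0.759)]^(1/4) = 155.4 K.

155 K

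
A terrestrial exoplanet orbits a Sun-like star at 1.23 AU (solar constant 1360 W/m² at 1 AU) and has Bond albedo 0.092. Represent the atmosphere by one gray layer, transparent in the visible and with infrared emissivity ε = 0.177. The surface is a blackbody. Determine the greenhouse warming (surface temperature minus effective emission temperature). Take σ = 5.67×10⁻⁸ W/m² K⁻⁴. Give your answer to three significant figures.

5.74 kelvin

By the inverse-square law, S = 1360/1.23² = 898.9 W/m².
Effective emission temperature (TOA balance): σT_e⁴ = S(1−α)/4 = 204.1 W/m² → T_e = 244.9 K.
For a single slab of emissivity ε, T_s⁴ = 2T_e⁴/(2−ε); thus T_s = 244.9·(1.097)^(1/4) = 250.7 K.
The atmosphere warms the surface by 5.740 K.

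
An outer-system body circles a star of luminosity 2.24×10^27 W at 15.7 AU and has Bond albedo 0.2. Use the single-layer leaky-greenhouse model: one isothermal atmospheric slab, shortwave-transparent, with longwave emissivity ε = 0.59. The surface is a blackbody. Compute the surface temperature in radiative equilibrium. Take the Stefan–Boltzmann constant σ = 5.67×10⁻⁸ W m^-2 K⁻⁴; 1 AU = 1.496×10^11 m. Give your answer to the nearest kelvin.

113 K

d = 15.7 × 1.496×10^11 m = 2.349×10^12 m.
Spreading L over a sphere of radius d: S = 2.24×10^27/(4π·2.35×10^12²) = 32.31 W m^-2.
At the top of the atmosphere, σT_e⁴ = S(1−α)/4 = 6.463 W m^-2, giving T_e = 103.3 K.
Surface balance with a leaky layer gives σT_s⁴ = σT_e⁴·2/(2−ε), so T_s = T_e·[2/(2−0.59)]^(1/4) = 112.8 K.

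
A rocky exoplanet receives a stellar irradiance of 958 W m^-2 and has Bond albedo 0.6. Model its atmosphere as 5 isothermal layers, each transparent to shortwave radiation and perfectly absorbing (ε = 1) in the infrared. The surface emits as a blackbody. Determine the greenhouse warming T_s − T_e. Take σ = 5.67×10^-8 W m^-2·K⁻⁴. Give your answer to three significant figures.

115 kelvin

OLR = S(1−α)/4 = 95.80 W m^-2; the top layer radiates at T_e = 202.7 K.
Surface: T_s = (6)^¼·T_e = 317.3 K.
So the greenhouse effect raises the surface by 317.3 − 202.7 = 114.6 K.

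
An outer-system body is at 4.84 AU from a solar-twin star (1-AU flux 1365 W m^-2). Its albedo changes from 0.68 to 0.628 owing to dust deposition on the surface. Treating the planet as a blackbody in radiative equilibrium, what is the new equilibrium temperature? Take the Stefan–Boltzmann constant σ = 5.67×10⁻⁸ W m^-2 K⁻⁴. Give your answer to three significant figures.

98.9 kelvin

Flux at the orbit: S = 1365/(4.84)² = 58.27 W m^-2.
T₂ = [S(1−α₂)/(4σ)]^(1/4) = [58.27·0.372/(4σ)]^(1/4) = 98.87 K.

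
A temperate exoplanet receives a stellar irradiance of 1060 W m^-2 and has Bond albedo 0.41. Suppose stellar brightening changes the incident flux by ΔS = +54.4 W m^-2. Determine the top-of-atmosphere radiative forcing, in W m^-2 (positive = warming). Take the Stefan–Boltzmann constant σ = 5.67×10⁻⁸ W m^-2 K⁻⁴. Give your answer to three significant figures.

8.02 W m^-2

ΔF = Δ[S(1−α)]/4 = (1−0.41)·+54.4/4 = 8.024 W m^-2.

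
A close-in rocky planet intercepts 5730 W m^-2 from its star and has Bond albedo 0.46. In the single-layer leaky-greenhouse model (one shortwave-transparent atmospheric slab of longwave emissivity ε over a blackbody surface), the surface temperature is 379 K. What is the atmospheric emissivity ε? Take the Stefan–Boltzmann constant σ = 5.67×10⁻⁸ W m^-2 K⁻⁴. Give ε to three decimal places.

0.678

Effective temperature: T_e = [S(1−α)/(4σ)]^(1/4) = 341.8 K.
Inverting T_s⁴ = 2T_e⁴/(2−ε): (T_e/T_s)⁴ = 0.6612, so ε = 2(1 − 0.6612) = 0.6776.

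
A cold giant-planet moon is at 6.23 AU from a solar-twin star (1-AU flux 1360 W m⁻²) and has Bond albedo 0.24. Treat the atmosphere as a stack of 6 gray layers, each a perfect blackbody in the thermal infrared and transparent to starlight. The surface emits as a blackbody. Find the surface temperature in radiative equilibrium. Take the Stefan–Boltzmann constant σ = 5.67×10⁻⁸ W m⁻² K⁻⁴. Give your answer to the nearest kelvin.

169 K

Flux at the orbit: S = 1360/(6.23)² = 35.04 W m⁻².
The effective emission temperature is T_e = [S(1−α)/(4σ)]^¼ = 104.1 K.
With N = 6 opaque layers, T_s = (N+1)^(1/4)·T_e = 7^(1/4)·104.1 = 169.3 K.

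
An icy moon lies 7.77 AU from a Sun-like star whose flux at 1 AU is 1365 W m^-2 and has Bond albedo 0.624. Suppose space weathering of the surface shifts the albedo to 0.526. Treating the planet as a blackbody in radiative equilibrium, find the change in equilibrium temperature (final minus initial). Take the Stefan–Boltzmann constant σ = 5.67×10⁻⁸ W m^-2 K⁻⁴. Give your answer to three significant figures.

Irradiance scales as 1/d², so S = 1365 W m^-2 × (1/7.77)² = 22.61 W m^-2.
Before: T₁ = [22.61·0.376/(4σ)]^(1/4) = 78.25 K.
Final:   T₂ = [S(1−0.526)/(4σ)]^(1/4) = 82.91 K.
Change: 82.91 − 78.25 = 4.665 K.

4.66 K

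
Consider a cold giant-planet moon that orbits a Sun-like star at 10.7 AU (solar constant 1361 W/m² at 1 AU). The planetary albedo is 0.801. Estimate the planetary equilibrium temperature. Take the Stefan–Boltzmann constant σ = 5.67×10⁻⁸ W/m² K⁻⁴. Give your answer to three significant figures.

56.8 K

Irradiance scales as 1/d², so S = 1361 W/m² × (1/10.7)² = 11.89 W/m².
Absorbed flux (global mean): S(1−α)/4 = 11.89·0.199/4 = 0.5914 W/m².
Balancing against σT⁴: T = (0.5914/5.67×10⁻⁸)^(1/4) = 56.83 K.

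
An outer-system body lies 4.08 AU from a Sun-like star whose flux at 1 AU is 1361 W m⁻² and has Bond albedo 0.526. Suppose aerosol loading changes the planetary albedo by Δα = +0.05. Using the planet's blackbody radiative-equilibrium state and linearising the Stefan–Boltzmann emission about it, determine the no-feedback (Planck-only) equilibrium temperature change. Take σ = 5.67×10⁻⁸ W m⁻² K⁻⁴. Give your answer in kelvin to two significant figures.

Irradiance scales as 1/d², so S = 1361 W m⁻² × (1/4.08)² = 81.76 W m⁻².
Unperturbed T_e = [81.76·(1−0.526)/(4σ)]^¼ = 114.3 K.
The change in absorbed flux is Δ[S(1−α)/4] = −SΔα/4 = -1.022 W m⁻².
The Planck feedback parameter is 4σT_e³ = 0.3390 W m⁻²/K.
ΔT₀ = ΔF/λ_P = -1.022/0.3390 = -3.02 K.

-3.0 K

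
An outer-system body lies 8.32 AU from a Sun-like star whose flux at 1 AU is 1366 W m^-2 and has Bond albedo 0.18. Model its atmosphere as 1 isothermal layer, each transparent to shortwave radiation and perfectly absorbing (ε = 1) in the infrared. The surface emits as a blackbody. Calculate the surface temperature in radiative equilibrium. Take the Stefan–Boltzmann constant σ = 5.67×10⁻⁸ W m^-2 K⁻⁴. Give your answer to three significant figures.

Flux at the orbit: S = 1366/(8.32)² = 19.73 W m^-2.
The effective emission temperature is T_e = [S(1−α)/(4σ)]^¼ = 91.91 K.
For an N-layer opaque stack, T_s⁴ = (N+1)T_e⁴, hence T_s = (2)^(1/4)×91.91 K = 109.3 K.

109 K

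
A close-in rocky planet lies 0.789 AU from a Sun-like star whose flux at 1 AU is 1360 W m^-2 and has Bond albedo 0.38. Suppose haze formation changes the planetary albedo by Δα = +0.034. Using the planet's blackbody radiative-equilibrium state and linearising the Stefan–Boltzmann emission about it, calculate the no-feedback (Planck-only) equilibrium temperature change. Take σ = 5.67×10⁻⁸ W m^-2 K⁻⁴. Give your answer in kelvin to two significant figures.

-3.8 kelvin

Irradiance scales as 1/d², so S = 1360 W m^-2 × (1/0.789)² = 2185 W m^-2.
The baseline emission temperature is T_e = 278.0 K.
ΔF = −(S/4)Δα = −(2185/4)×(+0.034) = -18.57 W m^-2.
The Planck feedback parameter is 4σT_e³ = 4.872 W m^-2/K.
So ΔT₀ = -18.57/4.872 = -3.81 K.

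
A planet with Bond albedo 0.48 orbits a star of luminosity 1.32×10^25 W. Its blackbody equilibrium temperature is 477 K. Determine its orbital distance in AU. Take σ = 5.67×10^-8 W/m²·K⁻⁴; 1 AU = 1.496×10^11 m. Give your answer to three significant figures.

0.0456 AU

The flux needed for this T is 4σT⁴/(1−0.48) = 22580 W/m².
Then d = [L/(4πS)]^(1/2) = 6.821×10^9 m, i.e. 0.04559 AU.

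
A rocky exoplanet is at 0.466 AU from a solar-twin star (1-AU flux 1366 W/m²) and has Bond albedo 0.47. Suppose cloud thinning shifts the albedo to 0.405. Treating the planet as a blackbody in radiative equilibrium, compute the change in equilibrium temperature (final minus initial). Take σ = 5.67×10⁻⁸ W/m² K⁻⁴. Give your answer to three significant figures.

10.2 K

Irradiance scales as 1/d², so S = 1366 W/m² × (1/0.466)² = 6290 W/m².
With α = 0.47, T₁ = 348.2 K.
After:  T₂ = [6290·0.595/(4σ)]^(1/4) = 358.4 K.
ΔT = T₂ − T₁ = 10.22 K.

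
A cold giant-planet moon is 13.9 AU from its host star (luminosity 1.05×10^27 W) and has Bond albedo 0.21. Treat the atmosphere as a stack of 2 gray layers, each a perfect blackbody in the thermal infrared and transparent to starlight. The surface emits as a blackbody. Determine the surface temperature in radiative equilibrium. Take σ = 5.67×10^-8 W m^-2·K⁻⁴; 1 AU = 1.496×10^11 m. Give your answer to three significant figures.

119 K

d = 13.9 × 1.496×10^11 m = 2.079×10^12 m.
Spreading L over a sphere of radius d: S = 1.05×10^27/(4π·2.08×10^12²) = 19.32 W m^-2.
Top-of-atmosphere balance: σT_e⁴ = S(1−α)/4 = 3.816 W m^-2 → T_e = 90.58 K.
For an N-layer opaque stack, T_s⁴ = (N+1)T_e⁴, hence T_s = (3)^(1/4)×90.58 K = 119.2 K.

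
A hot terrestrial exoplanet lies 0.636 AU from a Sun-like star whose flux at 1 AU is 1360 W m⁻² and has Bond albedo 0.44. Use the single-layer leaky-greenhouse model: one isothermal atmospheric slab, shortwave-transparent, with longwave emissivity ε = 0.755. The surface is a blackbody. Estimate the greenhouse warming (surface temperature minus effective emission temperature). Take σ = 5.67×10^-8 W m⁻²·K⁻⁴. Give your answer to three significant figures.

38.0 kelvin

Flux at the orbit: S = 1360/(0.636)² = 3362 W m⁻².
The planet radiates to space at T_e = [S(1−α)/(4σ)]^(1/4) = 301.9 K.
Surface balance with a leaky layer gives σT_s⁴ = σT_e⁴·2/(2−ε), so T_s = T_e·[2/(2−0.755)]^(1/4) = 339.8 K.
Greenhouse warming: T_s − T_e = 37.98 K.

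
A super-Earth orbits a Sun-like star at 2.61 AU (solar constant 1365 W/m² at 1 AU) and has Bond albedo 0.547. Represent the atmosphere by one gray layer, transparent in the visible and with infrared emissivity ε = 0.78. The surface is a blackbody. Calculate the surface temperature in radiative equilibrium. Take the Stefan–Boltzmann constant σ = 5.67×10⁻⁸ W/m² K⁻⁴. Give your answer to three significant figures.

Irradiance scales as 1/d², so S = 1365 W/m² × (1/2.61)² = 200.4 W/m².
The planet radiates to space at T_e = [S(1−α)/(4σ)]^(1/4) = 141.4 K.
Surface balance with a leaky layer gives σT_s⁴ = σT_e⁴·2/(2−ε), so T_s = T_e·[2/(2−0.78)]^(1/4) = 160.0 K.

160 K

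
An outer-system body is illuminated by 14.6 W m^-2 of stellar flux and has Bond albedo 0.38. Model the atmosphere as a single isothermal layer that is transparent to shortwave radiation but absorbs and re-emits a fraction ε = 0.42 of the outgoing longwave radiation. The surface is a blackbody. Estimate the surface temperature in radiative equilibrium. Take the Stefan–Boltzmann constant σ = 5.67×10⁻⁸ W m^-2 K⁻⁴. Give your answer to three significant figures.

84.3 K

Effective emission temperature (TOA balance): σT_e⁴ = S(1−α)/4 = 2.263 W m^-2 → T_e = 79.48 K.
The surface balance (absorbed SW + ε·downward IR = σT_s⁴) with T_a⁴ = T_s⁴/2 reduces to T_s = T_e·[2/(2−ε)]^¼ = 84.31 K.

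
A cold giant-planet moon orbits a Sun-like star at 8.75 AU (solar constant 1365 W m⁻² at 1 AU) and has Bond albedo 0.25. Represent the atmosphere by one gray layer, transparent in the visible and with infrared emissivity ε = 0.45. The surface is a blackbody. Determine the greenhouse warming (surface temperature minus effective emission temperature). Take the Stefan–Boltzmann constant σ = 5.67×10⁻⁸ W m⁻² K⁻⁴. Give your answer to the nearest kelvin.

6 K

Flux at the orbit: S = 1365/(8.75)² = 17.83 W m⁻².
At the top of the atmosphere, σT_e⁴ = S(1−α)/4 = 3.343 W m⁻², giving T_e = 87.63 K.
The surface balance (absorbed SW + ε·downward IR = σT_s⁴) with T_a⁴ = T_s⁴/2 reduces to T_s = T_e·[2/(2−ε)]^¼ = 93.39 K.
Greenhouse warming: T_s − T_e = 5.766 K.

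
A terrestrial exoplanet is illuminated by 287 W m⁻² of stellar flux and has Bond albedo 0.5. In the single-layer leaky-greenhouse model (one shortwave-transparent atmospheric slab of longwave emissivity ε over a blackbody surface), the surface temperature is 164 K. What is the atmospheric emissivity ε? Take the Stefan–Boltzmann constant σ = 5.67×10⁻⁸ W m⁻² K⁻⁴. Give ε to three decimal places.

0.251

First, T_e = [287.0·(1−0.5)/(4σ)]^(1/4) = 158.6 K.
Since (2−ε)/2 = (T_e/T_s)⁴ = 0.8746, ε = 0.2507.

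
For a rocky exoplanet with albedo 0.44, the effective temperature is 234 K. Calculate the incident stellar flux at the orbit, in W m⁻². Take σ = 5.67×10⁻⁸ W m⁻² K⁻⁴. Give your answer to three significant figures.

Invert the energy balance for S: S = 4σT⁴/(1−α).
σT⁴ = 5.67×10⁻⁸·(234)⁴ = 170.0 W m⁻².
So S = 4×170.0/(1−0.44) = 1214 W m⁻².

1210 W m⁻²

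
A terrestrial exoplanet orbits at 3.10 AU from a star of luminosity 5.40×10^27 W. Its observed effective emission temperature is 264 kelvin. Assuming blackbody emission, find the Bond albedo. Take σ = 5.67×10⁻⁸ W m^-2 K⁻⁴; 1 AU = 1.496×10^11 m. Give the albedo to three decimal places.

Orbital distance: d = 3.10 AU = 4.638×10^11 m.
S = L/(4πd²) = 1998 W m^-2.
Rearranging the radiative balance, α = 1 − 4σT⁴/S.
4σT⁴ = 4·5.67×10⁻⁸·(264)⁴ = 1102 W m^-2.
Hence α = 1 − 1102/1998 = 0.4486.

0.449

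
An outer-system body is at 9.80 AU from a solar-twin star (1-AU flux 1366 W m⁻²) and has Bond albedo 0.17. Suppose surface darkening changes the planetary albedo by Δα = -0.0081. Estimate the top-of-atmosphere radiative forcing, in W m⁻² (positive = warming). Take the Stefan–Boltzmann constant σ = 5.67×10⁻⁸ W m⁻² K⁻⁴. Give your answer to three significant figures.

0.0288 W m⁻²

Flux at the orbit: S = 1366/(9.80)² = 14.22 W m⁻².
ΔF = −(S/4)Δα = −(14.22/4)×(-0.0081) = 0.02880 W m⁻².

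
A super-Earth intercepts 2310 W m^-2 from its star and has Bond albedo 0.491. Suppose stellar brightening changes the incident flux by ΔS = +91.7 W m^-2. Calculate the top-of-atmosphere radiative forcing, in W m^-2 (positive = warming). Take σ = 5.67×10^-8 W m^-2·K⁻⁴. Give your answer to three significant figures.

11.7 W m^-2

ΔF = Δ[S(1−α)]/4 = (1−0.491)·+91.7/4 = 11.67 W m^-2.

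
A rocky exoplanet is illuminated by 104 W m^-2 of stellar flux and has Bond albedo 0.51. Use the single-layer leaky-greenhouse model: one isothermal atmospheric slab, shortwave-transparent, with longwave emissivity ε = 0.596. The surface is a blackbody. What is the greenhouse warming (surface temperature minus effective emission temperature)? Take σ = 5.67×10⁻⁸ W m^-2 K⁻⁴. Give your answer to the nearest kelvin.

11 K

Effective emission temperature (TOA balance): σT_e⁴ = S(1−α)/4 = 12.74 W m^-2 → T_e = 122.4 K.
The surface balance (absorbed SW + ε·downward IR = σT_s⁴) with T_a⁴ = T_s⁴/2 reduces to T_s = T_e·[2/(2−ε)]^¼ = 133.8 K.
Greenhouse warming: T_s − T_e = 11.32 K.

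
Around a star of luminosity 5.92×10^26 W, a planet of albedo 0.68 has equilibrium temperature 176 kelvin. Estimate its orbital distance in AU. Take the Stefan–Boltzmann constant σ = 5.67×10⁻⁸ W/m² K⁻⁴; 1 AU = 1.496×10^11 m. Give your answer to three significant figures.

1.76 AU

The flux needed for this T is 4σT⁴/(1−0.68) = 680.1 W/m².
Then d = [L/(4πS)]^(1/2) = 2.632×10^11 m, i.e. 1.759 AU.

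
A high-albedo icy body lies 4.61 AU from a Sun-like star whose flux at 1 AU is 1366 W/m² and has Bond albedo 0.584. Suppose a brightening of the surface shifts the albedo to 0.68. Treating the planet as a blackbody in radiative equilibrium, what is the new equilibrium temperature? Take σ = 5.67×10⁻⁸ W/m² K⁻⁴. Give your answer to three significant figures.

By the inverse-square law, S = 1366/4.61² = 64.28 W/m².
T₂ = [S(1−α₂)/(4σ)]^(1/4) = [64.28·0.32/(4σ)]^(1/4) = 97.59 K.

97.6 K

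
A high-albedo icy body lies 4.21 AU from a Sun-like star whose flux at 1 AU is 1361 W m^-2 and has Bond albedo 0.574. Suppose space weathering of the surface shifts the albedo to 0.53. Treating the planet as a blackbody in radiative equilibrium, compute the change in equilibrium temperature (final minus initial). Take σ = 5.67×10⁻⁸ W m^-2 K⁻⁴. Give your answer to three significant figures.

2.73 kelvin

Flux at the orbit: S = 1361/(4.21)² = 76.79 W m^-2.
Before: T₁ = [76.79·0.426/(4σ)]^(1/4) = 109.6 K.
After:  T₂ = [76.79·0.47/(4σ)]^(1/4) = 112.3 K.
Change: 112.3 − 109.6 = 2.726 K.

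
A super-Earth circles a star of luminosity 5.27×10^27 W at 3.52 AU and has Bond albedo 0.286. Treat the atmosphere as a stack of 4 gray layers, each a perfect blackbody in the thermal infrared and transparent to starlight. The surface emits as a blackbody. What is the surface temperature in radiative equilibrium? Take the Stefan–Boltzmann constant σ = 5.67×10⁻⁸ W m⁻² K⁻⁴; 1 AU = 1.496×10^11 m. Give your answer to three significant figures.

d = 3.52 × 1.496×10^11 m = 5.266×10^11 m.
S = L/(4πd²) = 1512 W m⁻².
The effective emission temperature is T_e = [S(1−α)/(4σ)]^¼ = 262.7 K.
For an N-layer opaque stack, T_s⁴ = (N+1)T_e⁴, hence T_s = (5)^(1/4)×262.7 K = 392.8 K.

393 kelvin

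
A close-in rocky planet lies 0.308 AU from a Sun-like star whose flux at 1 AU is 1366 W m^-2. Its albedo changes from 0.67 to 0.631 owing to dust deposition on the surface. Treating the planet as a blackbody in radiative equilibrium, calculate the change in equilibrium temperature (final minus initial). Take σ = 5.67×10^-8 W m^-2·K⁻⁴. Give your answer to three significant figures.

10.8 K

By the inverse-square law, S = 1366/0.308² = 14400 W m^-2.
Initial: T₁ = [S(1−0.67)/(4σ)]^(1/4) = 380.5 K.
After:  T₂ = [14400·0.369/(4σ)]^(1/4) = 391.2 K.
Change: 391.2 − 380.5 = 10.77 K.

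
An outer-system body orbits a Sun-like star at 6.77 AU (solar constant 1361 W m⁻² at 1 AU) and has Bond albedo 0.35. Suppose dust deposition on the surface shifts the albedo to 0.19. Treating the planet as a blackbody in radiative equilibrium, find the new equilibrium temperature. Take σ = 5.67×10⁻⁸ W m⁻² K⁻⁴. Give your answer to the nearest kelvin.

Irradiance scales as 1/d², so S = 1361 W m⁻² × (1/6.77)² = 29.69 W m⁻².
With the new albedo, S(1−α₂)/4 = 6.013 W m⁻², so T₂ = 101.5 K.

101 kelvin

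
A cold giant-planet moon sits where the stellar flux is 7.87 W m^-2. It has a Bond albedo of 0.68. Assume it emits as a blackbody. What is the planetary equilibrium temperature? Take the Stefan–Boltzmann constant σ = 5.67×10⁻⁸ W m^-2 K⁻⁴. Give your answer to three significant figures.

57.7 K

The planet absorbs (1−α)S over its disc πR² and re-emits over 4πR², so the mean absorbed flux is (1−0.68)·7.870/4 = 0.6296 W m^-2.
Balancing against σT⁴: T = (0.6296/5.67×10⁻⁸)^(1/4) = 57.73 K.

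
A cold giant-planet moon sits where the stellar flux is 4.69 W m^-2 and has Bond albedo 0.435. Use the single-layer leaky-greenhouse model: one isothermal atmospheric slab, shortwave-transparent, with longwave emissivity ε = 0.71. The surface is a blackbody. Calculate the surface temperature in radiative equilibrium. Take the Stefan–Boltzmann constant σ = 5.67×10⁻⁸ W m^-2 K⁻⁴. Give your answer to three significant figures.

65.2 K

At the top of the atmosphere, σT_e⁴ = S(1−α)/4 = 0.6625 W m^-2, giving T_e = 58.46 K.
The surface balance (absorbed SW + ε·downward IR = σT_s⁴) with T_a⁴ = T_s⁴/2 reduces to T_s = T_e·[2/(2−ε)]^¼ = 65.24 K.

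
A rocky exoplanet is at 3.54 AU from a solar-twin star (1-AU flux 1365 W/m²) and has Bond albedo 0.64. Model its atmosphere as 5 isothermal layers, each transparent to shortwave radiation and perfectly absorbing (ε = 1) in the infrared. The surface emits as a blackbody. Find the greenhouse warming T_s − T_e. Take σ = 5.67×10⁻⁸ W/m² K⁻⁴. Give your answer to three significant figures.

Irradiance scales as 1/d², so S = 1365 W/m² × (1/3.54)² = 108.9 W/m².
Top-of-atmosphere balance: σT_e⁴ = S(1−α)/4 = 9.803 W/m² → T_e = 114.7 K.
T_s = (N+1)^(1/4)·T_e = 179.5 K.
Warming: T_s − T_e = 64.80 K.

64.8 K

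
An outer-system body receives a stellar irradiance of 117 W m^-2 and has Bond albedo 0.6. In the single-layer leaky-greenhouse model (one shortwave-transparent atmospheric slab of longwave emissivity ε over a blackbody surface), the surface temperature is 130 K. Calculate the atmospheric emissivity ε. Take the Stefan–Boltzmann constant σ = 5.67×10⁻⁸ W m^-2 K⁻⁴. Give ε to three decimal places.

0.555

TOA balance gives T_e = 119.9 K.
Since (2−ε)/2 = (T_e/T_s)⁴ = 0.7225, ε = 0.5550.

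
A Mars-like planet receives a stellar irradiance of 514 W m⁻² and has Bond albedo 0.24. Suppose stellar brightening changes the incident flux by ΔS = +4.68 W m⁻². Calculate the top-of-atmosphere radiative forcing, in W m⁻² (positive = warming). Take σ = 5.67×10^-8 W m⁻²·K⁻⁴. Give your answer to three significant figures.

0.889 W m⁻²

ΔF = Δ[S(1−α)]/4 = (1−0.24)·+4.68/4 = 0.8892 W m⁻².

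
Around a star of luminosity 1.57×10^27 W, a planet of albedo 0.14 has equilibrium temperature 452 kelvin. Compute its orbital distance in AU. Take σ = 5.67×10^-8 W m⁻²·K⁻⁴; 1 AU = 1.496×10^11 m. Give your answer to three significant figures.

0.712 AU

Energy balance gives S = 4σT⁴/(1−α) = 11010 W m⁻².
S = L/(4πd²) → d = √(L/4πS) = √(1.57×10^27/(4π·11010)) = 1.065×10^11 m = 0.7121 AU.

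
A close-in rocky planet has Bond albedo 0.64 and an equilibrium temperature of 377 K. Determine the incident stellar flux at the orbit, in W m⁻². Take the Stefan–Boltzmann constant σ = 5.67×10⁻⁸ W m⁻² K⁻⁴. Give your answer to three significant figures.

From S(1−α)/4 = σT⁴: S = 4σT⁴/(1−α).
The emitted flux is σT⁴ = 1145 W m⁻².
S = 4·1145/0.36 = 12730 W m⁻².

12700 W m⁻²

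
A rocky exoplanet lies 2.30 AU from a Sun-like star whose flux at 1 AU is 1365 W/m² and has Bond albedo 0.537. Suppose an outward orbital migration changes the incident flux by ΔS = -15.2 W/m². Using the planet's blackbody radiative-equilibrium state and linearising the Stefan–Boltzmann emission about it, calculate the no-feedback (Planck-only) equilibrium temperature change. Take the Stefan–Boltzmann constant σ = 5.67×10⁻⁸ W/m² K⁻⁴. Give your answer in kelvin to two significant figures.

By the inverse-square law, S = 1365/2.30² = 258.0 W/m².
The baseline emission temperature is T_e = 151.5 K.
Only a fraction (1−α) is absorbed and it's spread over 4πR², so ΔF = (1−α)ΔS/4 = -1.759 W/m².
Planck response: λ_P = 4σT_e³ = 4·5.67×10⁻⁸·(151.5)³ = 0.7886 W/m²/K.
Hence the no-feedback warming is ΔF/(4σT_e³) = -2.23 K.

-2.2 kelvin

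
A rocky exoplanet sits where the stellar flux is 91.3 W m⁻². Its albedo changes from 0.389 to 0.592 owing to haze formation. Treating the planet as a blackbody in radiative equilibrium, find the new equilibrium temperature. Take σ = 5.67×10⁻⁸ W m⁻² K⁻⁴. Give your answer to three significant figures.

New equilibrium: T₂ = [(1−0.592)·91.30/(4σ)]^(1/4) = 113.2 K.

113 K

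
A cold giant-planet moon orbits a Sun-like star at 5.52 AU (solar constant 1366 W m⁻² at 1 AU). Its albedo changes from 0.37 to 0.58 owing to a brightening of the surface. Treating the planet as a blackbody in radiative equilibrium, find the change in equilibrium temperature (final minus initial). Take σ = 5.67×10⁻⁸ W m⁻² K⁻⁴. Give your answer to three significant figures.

By the inverse-square law, S = 1366/5.52² = 44.83 W m⁻².
Before: T₁ = [44.83·0.63/(4σ)]^(1/4) = 105.6 K.
With α = 0.58, T₂ = 95.45 K.
ΔT = T₂ − T₁ = -10.18 K.

-10.2 K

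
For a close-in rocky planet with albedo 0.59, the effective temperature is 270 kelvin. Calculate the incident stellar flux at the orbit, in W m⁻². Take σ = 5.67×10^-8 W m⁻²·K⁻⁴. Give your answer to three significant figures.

Invert the energy balance for S: S = 4σT⁴/(1−α).
The emitted flux is σT⁴ = 301.3 W m⁻².
S = 4·301.3/0.41 = 2940 W m⁻².

2940 W m⁻²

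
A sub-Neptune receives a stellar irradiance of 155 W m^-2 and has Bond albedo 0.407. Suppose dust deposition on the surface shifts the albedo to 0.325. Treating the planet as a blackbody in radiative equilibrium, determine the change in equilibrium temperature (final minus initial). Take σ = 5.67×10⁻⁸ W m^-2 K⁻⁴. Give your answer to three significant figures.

4.67 K

With α = 0.407, T₁ = 141.9 K.
Final:   T₂ = [S(1−0.325)/(4σ)]^(1/4) = 146.6 K.
ΔT = T₂ − T₁ = 4.669 K.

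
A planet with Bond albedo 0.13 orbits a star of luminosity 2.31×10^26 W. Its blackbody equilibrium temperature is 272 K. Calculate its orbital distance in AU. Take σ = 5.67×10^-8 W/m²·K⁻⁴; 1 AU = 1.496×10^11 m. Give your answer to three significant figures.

Required flux: S = 4σT⁴/(1−α) = 1427 W/m².
Then d = [L/(4πS)]^(1/2) = 1.135×10^11 m, i.e. 0.7587 AU.

0.759 AU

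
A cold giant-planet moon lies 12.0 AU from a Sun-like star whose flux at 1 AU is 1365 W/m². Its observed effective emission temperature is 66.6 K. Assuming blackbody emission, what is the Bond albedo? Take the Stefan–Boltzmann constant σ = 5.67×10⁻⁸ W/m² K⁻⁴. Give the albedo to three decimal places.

0.529

Flux at the orbit: S = 1365/(12.0)² = 9.479 W/m².
Rearranging the radiative balance, α = 1 − 4σT⁴/S.
4σT⁴ = 4·5.67×10⁻⁸·(66.6)⁴ = 4.462 W/m².
Hence α = 1 − 4.462/9.479 = 0.5293.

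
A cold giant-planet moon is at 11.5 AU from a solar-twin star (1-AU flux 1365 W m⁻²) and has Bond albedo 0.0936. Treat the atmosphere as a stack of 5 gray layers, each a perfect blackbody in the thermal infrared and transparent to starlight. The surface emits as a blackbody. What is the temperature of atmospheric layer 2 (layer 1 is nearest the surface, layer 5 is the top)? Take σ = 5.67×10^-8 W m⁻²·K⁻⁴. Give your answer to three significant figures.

113 K

Irradiance scales as 1/d², so S = 1365 W m⁻² × (1/11.5)² = 10.32 W m⁻².
Top-of-atmosphere balance: σT_e⁴ = S(1−α)/4 = 2.339 W m⁻² → T_e = 80.14 K.
The net upward flux σT_e⁴ is constant between every pair of levels, so T_k⁴ = (N+1−k)T_e⁴.
With k = 2: T_2 = (5+1−2)^¼·80.14 K = 113.3 K.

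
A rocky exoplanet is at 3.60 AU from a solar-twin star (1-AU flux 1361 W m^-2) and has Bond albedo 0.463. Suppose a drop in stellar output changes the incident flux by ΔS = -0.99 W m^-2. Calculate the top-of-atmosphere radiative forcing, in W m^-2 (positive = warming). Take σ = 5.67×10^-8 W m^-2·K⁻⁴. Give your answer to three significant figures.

Irradiance scales as 1/d², so S = 1361 W m^-2 × (1/3.60)² = 105.0 W m^-2.
TOA radiative forcing: ΔF = (1−α)ΔS/4 = 0.537·(-0.99)/4 = -0.1329 W m^-2.

-0.133 W m^-2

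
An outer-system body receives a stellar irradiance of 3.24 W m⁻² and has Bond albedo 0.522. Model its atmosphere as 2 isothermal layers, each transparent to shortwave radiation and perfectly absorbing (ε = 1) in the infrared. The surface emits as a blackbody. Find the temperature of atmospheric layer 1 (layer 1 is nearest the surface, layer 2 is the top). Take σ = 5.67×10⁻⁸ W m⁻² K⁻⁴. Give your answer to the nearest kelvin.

Top-of-atmosphere balance: σT_e⁴ = S(1−α)/4 = 0.3872 W m⁻² → T_e = 51.12 K.
Each opaque layer satisfies 2T_j⁴ = T_{j−1}⁴ + T_{j+1}⁴, giving T_k⁴ = (N+1−k)T_e⁴.
T_1 = (2)^(1/4)·51.12 = 60.79 K.

61 K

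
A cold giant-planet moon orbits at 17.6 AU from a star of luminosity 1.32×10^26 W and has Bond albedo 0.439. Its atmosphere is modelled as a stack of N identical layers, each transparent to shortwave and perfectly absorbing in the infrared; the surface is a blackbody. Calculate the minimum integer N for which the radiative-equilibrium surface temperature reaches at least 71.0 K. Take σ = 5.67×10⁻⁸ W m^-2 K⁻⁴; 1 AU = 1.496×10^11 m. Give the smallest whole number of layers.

6

d = 17.6 × 1.496×10^11 m = 2.633×10^12 m.
Spreading L over a sphere of radius d: S = 1.32×10^26/(4π·2.63×10^12²) = 1.515 W m^-2.
Top-of-atmosphere balance: σT_e⁴ = S(1−α)/4 = 0.2125 W m^-2 → T_e = 44.00 K.
T_s = (N+1)^(1/4)·T_e ≥ 71.0 K requires N+1 ≥ (T_s/T_e)⁴ = (71.0/44.00)⁴ = 6.780.
The minimum whole number is N = 6.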